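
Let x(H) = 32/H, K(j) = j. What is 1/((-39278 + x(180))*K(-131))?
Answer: 45/231542762 ≈ 1.9435e-7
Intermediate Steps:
1/((-39278 + x(180))*K(-131)) = 1/(-39278 + 32/180*(-131)) = -1/131/(-39278 + 32*(1/180)) = -1/131/(-39278 + 8/45) = -1/131/(-1767502/45) = -45/1767502*(-1/131) = 45/231542762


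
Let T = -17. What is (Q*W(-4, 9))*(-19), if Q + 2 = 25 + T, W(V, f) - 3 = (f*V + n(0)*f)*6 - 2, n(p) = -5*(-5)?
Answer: -129390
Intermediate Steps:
n(p) = 25
W(V, f) = 1 + 150*f + 6*V*f (W(V, f) = 3 + ((f*V + 25*f)*6 - 2) = 3 + ((V*f + 25*f)*6 - 2) = 3 + ((25*f + V*f)*6 - 2) = 3 + ((150*f + 6*V*f) - 2) = 3 + (-2 + 150*f + 6*V*f) = 1 + 150*f + 6*V*f)
Q = 6 (Q = -2 + (25 - 17) = -2 + 8 = 6)
(Q*W(-4, 9))*(-19) = (6*(1 + 150*9 + 6*(-4)*9))*(-19) = (6*(1 + 1350 - 216))*(-19) = (6*1135)*(-19) = 6810*(-19) = -129390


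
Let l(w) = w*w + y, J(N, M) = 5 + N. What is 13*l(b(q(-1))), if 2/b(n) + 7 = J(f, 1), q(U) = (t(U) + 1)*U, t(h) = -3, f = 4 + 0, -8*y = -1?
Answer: 117/8 ≈ 14.625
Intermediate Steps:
y = ⅛ (y = -⅛*(-1) = ⅛ ≈ 0.12500)
f = 4
q(U) = -2*U (q(U) = (-3 + 1)*U = -2*U)
b(n) = 1 (b(n) = 2/(-7 + (5 + 4)) = 2/(-7 + 9) = 2/2 = 2*(½) = 1)
l(w) = ⅛ + w² (l(w) = w*w + ⅛ = w² + ⅛ = ⅛ + w²)
13*l(b(q(-1))) = 13*(⅛ + 1²) = 13*(⅛ + 1) = 13*(9/8) = 117/8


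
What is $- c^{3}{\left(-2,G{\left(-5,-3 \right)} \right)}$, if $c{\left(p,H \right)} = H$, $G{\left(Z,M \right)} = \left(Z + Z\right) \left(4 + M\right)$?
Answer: $1000$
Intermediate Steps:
$G{\left(Z,M \right)} = 2 Z \left(4 + M\right)$
$- c^{3}{\left(-2,G{\left(-5,-3 \right)} \right)} = - \left(2 \left(-5\right) \left(4 - 3\right)\right)^{3} = - \left(2 \left(-5\right) 1\right)^{3} = - \left(-10\right)^{3} = \left(-1\right) \left(-1000\right) = 1000$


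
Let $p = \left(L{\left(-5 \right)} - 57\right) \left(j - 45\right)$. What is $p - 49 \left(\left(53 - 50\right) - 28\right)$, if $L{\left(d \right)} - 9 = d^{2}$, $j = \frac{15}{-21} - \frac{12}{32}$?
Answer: $\frac{127963}{56} \approx 2285.1$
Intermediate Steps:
$j = - \frac{61}{56}$ ($j = 15 \left(- \frac{1}{21}\right) - \frac{3}{8} = - \frac{5}{7} - \frac{3}{8} = - \frac{61}{56} \approx -1.0893$)
$L{\left(d \right)} = 9 + d^{2}$
$p = \frac{59363}{56}$ ($p = \left(\left(9 + \left(-5\right)^{2}\right) - 57\right) \left(- \frac{61}{56} - 45\right) = \left(\left(9 + 25\right) - 57\right) \left(- \frac{2581}{56}\right) = \left(34 - 57\right) \left(- \frac{2581}{56}\right) = \left(-23\right) \left(- \frac{2581}{56}\right) = \frac{59363}{56} \approx 1060.1$)
$p - 49 \left(\left(53 - 50\right) - 28\right) = \frac{59363}{56} - 49 \left(\left(53 - 50\right) - 28\right) = \frac{59363}{56} - 49 \left(3 - 28\right) = \frac{59363}{56} - -1225 = \frac{59363}{56} + 1225 = \frac{127963}{56}$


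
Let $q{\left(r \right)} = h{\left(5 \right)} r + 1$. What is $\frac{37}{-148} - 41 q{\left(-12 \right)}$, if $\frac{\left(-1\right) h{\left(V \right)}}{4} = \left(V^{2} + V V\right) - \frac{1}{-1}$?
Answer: $- \frac{401637}{4} \approx -1.0041 \cdot 10^{5}$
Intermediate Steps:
$h{\left(V \right)} = -4 - 8 V^{2}$ ($h{\left(V \right)} = - 4 \left(\left(V^{2} + V V\right) - \frac{1}{-1}\right) = - 4 \left(\left(V^{2} + V^{2}\right) - -1\right) = - 4 \left(2 V^{2} + 1\right) = - 4 \left(1 + 2 V^{2}\right) = -4 - 8 V^{2}$)
$q{\left(r \right)} = 1 - 204 r$ ($q{\left(r \right)} = \left(-4 - 8 \cdot 5^{2}\right) r + 1 = \left(-4 - 200\right) r + 1 = - 204 r + 1 = 1 - 204 r$)
$\frac{37}{-148} - 41 q{\left(-12 \right)} = \frac{37}{-148} - 41 \left(1 - -2448\right) = 37 \left(- \frac{1}{148}\right) - 41 \left(1 + 2448\right) = - \frac{1}{4} - 100409 = - \frac{401637}{4}$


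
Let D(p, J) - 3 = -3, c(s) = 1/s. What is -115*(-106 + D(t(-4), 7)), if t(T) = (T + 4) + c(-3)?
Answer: 12190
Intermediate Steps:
t(T) = 11/3 + T (t(T) = (T + 4) + 1/(-3) = (4 + T) - ⅓ = 11/3 + T)
D(p, J) = 0 (D(p, J) = 3 - 3 = 0)
-115*(-106 + D(t(-4), 7)) = -115*(-106 + 0) = -115*(-106) = 12190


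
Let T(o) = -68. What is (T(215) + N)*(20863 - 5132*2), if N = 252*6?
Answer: 15304956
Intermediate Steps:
N = 1512
(T(215) + N)*(20863 - 5132*2) = (-68 + 1512)*(20863 - 5132*2) = 1444*(20863 - 10264) = 1444*10599 = 15304956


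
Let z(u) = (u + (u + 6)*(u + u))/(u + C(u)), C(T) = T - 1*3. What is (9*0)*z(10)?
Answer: 0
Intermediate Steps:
C(T) = -3 + T (C(T) = T - 3 = -3 + T)
z(u) = (u + 2*u*(6 + u))/(-3 + 2*u) (z(u) = (u + (u + 6)*(u + u))/(u + (-3 + u)) = (u + (6 + u)*(2*u))/(-3 + 2*u) = (u + 2*u*(6 + u))/(-3 + 2*u))
(9*0)*z(10) = (9*0)*(10*(13 + 2*10)/(-3 + 2*10)) = 0*(10*(13 + 20)/(-3 + 20)) = 0*(10*33/17) = 0*(10*(1/17)*33) = 0*(330/17) = 0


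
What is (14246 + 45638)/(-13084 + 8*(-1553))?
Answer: -14971/6377 ≈ -2.3477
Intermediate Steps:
(14246 + 45638)/(-13084 + 8*(-1553)) = 59884/(-13084 - 12424) = 59884/(-25508) = 59884*(-1/25508) = -14971/6377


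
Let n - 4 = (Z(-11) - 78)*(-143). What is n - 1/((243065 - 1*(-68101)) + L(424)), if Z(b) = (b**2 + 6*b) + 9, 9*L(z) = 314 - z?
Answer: 5617570295/2800384 ≈ 2006.0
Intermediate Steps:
L(z) = 314/9 - z/9 (L(z) = (314 - z)/9 = 314/9 - z/9)
Z(b) = 9 + b**2 + 6*b
n = 2006 (n = 4 + ((9 + (-11)**2 + 6*(-11)) - 78)*(-143) = 4 + ((9 + 121 - 66) - 78)*(-143) = 4 + (64 - 78)*(-143) = 4 - 14*(-143) = 4 + 2002 = 2006)
n - 1/((243065 - 1*(-68101)) + L(424)) = 2006 - 1/((243065 - 1*(-68101)) + (314/9 - 1/9*424)) = 2006 - 1/((243065 + 68101) + (314/9 - 424/9)) = 2006 - 1/(311166 - 110/9) = 2006 - 1/2800384/9 = 2006 - 1*9/2800384 = 2006 - 9/2800384 = 5617570295/2800384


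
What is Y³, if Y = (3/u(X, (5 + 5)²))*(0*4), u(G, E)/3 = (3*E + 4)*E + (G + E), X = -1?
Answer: 0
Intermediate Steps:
u(G, E) = 3*E + 3*G + 3*E*(4 + 3*E) (u(G, E) = 3*((3*E + 4)*E + (G + E)) = 3*((4 + 3*E)*E + (E + G)) = 3*(E*(4 + 3*E) + (E + G)) = 3*(E + G + E*(4 + 3*E)) = 3*E + 3*G + 3*E*(4 + 3*E))
Y = 0 (Y = (3/(3*(-1) + 9*((5 + 5)²)² + 15*(5 + 5)²))*(0*4) = (3/(-3 + 9*(10²)² + 15*10²))*0 = (3/(-3 + 9*100² + 15*100))*0 = (3/(-3 + 9*10000 + 1500))*0 = (3/(-3 + 90000 + 1500))*0 = (3/91497)*0 = (3*(1/91497))*0 = (1/30499)*0 = 0)
Y³ = 0³ = 0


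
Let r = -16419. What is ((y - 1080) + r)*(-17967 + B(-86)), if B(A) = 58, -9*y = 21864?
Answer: 1070689565/3 ≈ 3.5690e+8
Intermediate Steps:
y = -7288/3 (y = -⅑*21864 = -7288/3 ≈ -2429.3)
((y - 1080) + r)*(-17967 + B(-86)) = ((-7288/3 - 1080) - 16419)*(-17967 + 58) = (-10528/3 - 16419)*(-17909) = -59785/3*(-17909) = 1070689565/3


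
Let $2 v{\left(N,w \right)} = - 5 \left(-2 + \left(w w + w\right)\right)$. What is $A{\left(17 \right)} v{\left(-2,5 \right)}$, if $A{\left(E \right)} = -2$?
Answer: $140$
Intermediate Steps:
$v{\left(N,w \right)} = 5 - \frac{5 w}{2} - \frac{5 w^{2}}{2}$ ($v{\left(N,w \right)} = \frac{\left(-5\right) \left(-2 + \left(w w + w\right)\right)}{2} = \frac{\left(-5\right) \left(-2 + \left(w^{2} + w\right)\right)}{2} = \frac{\left(-5\right) \left(-2 + \left(w + w^{2}\right)\right)}{2} = \frac{\left(-5\right) \left(-2 + w + w^{2}\right)}{2} = \frac{10 - 5 w - 5 w^{2}}{2} = 5 - \frac{5 w}{2} - \frac{5 w^{2}}{2}$)
$A{\left(17 \right)} v{\left(-2,5 \right)} = - 2 \left(5 - \frac{25}{2} - \frac{5 \cdot 5^{2}}{2}\right) = - 2 \left(5 - \frac{25}{2} - \frac{125}{2}\right) = \left(-2\right) \left(-70\right) = 140$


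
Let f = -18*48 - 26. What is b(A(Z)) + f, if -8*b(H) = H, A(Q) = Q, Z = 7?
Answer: -7127/8 ≈ -890.88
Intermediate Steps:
b(H) = -H/8
f = -890 (f = -864 - 26 = -890)
b(A(Z)) + f = -1/8*7 - 890 = -7/8 - 890 = -7127/8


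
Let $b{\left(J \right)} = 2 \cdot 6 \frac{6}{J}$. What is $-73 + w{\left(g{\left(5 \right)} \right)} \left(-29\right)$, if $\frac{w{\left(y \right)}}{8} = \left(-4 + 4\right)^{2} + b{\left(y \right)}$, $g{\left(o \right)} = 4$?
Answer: $-4249$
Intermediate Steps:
$b{\left(J \right)} = \frac{72}{J}$ ($b{\left(J \right)} = 12 \frac{6}{J} = \frac{72}{J}$)
$w{\left(y \right)} = \frac{576}{y}$ ($w{\left(y \right)} = 8 \left(\left(-4 + 4\right)^{2} + \frac{72}{y}\right) = 8 \left(0^{2} + \frac{72}{y}\right) = 8 \left(0 + \frac{72}{y}\right) = 8 \frac{72}{y} = \frac{576}{y}$)
$-73 + w{\left(g{\left(5 \right)} \right)} \left(-29\right) = -73 + \frac{576}{4} \left(-29\right) = -73 + 576 \cdot \frac{1}{4} \left(-29\right) = -73 + 144 \left(-29\right) = -73 - 4176 = -4249$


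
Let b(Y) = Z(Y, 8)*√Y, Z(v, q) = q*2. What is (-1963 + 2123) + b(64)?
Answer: 288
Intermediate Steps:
Z(v, q) = 2*q
b(Y) = 16*√Y (b(Y) = (2*8)*√Y = 16*√Y)
(-1963 + 2123) + b(64) = (-1963 + 2123) + 16*√64 = 160 + 16*8 = 160 + 128 = 288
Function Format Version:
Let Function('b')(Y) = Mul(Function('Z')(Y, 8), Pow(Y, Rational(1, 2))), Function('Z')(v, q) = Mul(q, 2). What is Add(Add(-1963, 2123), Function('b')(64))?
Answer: 288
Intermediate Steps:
Function('Z')(v, q) = Mul(2, q)
Function('b')(Y) = Mul(16, Pow(Y, Rational(1, 2))) (Function('b')(Y) = Mul(Mul(2, 8), Pow(Y, Rational(1, 2))) = Mul(16, Pow(Y, Rational(1, 2))))
Add(Add(-1963, 2123), Function('b')(64)) = Add(Add(-1963, 2123), Mul(16, Pow(64, Rational(1, 2)))) = Add(160, Mul(16, 8)) = Add(160, 128) = 288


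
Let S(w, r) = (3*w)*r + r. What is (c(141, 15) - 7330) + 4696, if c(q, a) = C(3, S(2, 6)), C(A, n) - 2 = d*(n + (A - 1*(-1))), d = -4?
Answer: -2816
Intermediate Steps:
S(w, r) = r + 3*r*w (S(w, r) = 3*r*w + r = r + 3*r*w)
C(A, n) = -2 - 4*A - 4*n (C(A, n) = 2 - 4*(n + (A - 1*(-1))) = 2 - 4*(n + (A + 1)) = 2 - 4*(n + (1 + A)) = 2 - 4*(1 + A + n) = 2 + (-4 - 4*A - 4*n) = -2 - 4*A - 4*n)
c(q, a) = -182 (c(q, a) = -2 - 4*3 - 24*(1 + 3*2) = -2 - 12 - 24*(1 + 6) = -2 - 12 - 24*7 = -2 - 12 - 4*42 = -2 - 12 - 168 = -182)
(c(141, 15) - 7330) + 4696 = (-182 - 7330) + 4696 = -7512 + 4696 = -2816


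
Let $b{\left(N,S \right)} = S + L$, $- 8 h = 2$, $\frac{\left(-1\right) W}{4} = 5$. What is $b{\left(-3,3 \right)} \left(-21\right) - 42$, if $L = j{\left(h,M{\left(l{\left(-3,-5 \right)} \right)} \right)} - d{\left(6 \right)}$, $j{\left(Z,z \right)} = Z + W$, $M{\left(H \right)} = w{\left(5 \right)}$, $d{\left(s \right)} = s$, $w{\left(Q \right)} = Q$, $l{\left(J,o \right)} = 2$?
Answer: $\frac{1785}{4} \approx 446.25$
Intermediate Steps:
$W = -20$ ($W = \left(-4\right) 5 = -20$)
$M{\left(H \right)} = 5$
$h = - \frac{1}{4}$ ($h = \left(- \frac{1}{8}\right) 2 = - \frac{1}{4} \approx -0.25$)
$j{\left(Z,z \right)} = -20 + Z$ ($j{\left(Z,z \right)} = Z - 20 = -20 + Z$)
$L = - \frac{105}{4}$ ($L = \left(-20 - \frac{1}{4}\right) - 6 = - \frac{81}{4} - 6 = - \frac{105}{4} \approx -26.25$)
$b{\left(N,S \right)} = - \frac{105}{4} + S$ ($b{\left(N,S \right)} = S - \frac{105}{4} = - \frac{105}{4} + S$)
$b{\left(-3,3 \right)} \left(-21\right) - 42 = \left(- \frac{105}{4} + 3\right) \left(-21\right) - 42 = \left(- \frac{93}{4}\right) \left(-21\right) - 42 = \frac{1953}{4} - 42 = \frac{1785}{4}$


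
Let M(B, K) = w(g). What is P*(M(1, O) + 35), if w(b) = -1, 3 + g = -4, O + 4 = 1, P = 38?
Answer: 1292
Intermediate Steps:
O = -3 (O = -4 + 1 = -3)
g = -7 (g = -3 - 4 = -7)
M(B, K) = -1
P*(M(1, O) + 35) = 38*(-1 + 35) = 38*34 = 1292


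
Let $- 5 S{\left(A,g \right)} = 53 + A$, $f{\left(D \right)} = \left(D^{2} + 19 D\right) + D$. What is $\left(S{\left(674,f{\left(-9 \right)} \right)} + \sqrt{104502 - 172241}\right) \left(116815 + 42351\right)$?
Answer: $- \frac{115713682}{5} + 159166 i \sqrt{67739} \approx -2.3143 \cdot 10^{7} + 4.1426 \cdot 10^{7} i$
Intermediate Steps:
$f{\left(D \right)} = D^{2} + 20 D$
$S{\left(A,g \right)} = - \frac{53}{5} - \frac{A}{5}$ ($S{\left(A,g \right)} = - \frac{53 + A}{5} = - \frac{53}{5} - \frac{A}{5}$)
$\left(S{\left(674,f{\left(-9 \right)} \right)} + \sqrt{104502 - 172241}\right) \left(116815 + 42351\right) = \left(\left(- \frac{53}{5} - \frac{674}{5}\right) + \sqrt{104502 - 172241}\right) \left(116815 + 42351\right) = \left(\left(- \frac{53}{5} - \frac{674}{5}\right) + \sqrt{-67739}\right) 159166 = \left(- \frac{727}{5} + i \sqrt{67739}\right) 159166 = - \frac{115713682}{5} + 159166 i \sqrt{67739}$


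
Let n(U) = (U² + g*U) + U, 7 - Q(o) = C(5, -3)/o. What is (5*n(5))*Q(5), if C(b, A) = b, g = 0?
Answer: 900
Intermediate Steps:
Q(o) = 7 - 5/o
n(U) = U + U² (n(U) = (U² + 0*U) + U = (U² + 0) + U = U² + U = U + U²)
(5*n(5))*Q(5) = (5*(5*(1 + 5)))*(7 - 5/5) = (5*(5*6))*(7 - 5*⅕) = (5*30)*(7 - 1) = 150*6 = 900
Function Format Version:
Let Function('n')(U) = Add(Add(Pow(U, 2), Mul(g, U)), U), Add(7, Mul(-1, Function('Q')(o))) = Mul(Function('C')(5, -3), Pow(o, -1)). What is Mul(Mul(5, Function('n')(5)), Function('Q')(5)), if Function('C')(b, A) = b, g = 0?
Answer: 900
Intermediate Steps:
Function('Q')(o) = Add(7, Mul(-5, Pow(o, -1))) (Function('Q')(o) = Add(7, Mul(-1, Mul(5, Pow(o, -1)))) = Add(7, Mul(-5, Pow(o, -1))))
Function('n')(U) = Add(U, Pow(U, 2)) (Function('n')(U) = Add(Add(Pow(U, 2), Mul(0, U)), U) = Add(Add(Pow(U, 2), 0), U) = Add(Pow(U, 2), U) = Add(U, Pow(U, 2)))
Mul(Mul(5, Function('n')(5)), Function('Q')(5)) = Mul(Mul(5, Mul(5, Add(1, 5))), Add(7, Mul(-5, Pow(5, -1)))) = Mul(Mul(5, Mul(5, 6)), Add(7, Mul(-5, Rational(1, 5)))) = Mul(Mul(5, 30), Add(7, -1)) = Mul(150, 6) = 900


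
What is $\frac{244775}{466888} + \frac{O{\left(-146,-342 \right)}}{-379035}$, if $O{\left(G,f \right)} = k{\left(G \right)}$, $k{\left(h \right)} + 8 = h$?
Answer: $\frac{92850192877}{176966893080} \approx 0.52468$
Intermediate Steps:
$k{\left(h \right)} = -8 + h$
$O{\left(G,f \right)} = -8 + G$
$\frac{244775}{466888} + \frac{O{\left(-146,-342 \right)}}{-379035} = \frac{244775}{466888} + \frac{-8 - 146}{-379035} = 244775 \cdot \frac{1}{466888} - - \frac{154}{379035} = \frac{244775}{466888} + \frac{154}{379035} = \frac{92850192877}{176966893080}$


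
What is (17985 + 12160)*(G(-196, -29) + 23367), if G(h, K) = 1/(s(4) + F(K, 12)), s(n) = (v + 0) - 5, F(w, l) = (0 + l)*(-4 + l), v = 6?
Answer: 68326657000/97 ≈ 7.0440e+8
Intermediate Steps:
F(w, l) = l*(-4 + l)
s(n) = 1 (s(n) = (6 + 0) - 5 = 6 - 5 = 1)
G(h, K) = 1/97 (G(h, K) = 1/(1 + 12*(-4 + 12)) = 1/(1 + 12*8) = 1/(1 + 96) = 1/97)
(17985 + 12160)*(G(-196, -29) + 23367) = (17985 + 12160)*(1/97 + 23367) = 30145*(2266600/97) = 68326657000/97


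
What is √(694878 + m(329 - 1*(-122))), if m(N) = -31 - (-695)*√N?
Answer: √(694847 + 695*√451) ≈ 842.38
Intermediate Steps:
m(N) = -31 + 695*√N
√(694878 + m(329 - 1*(-122))) = √(694878 + (-31 + 695*√(329 - 1*(-122)))) = √(694878 + (-31 + 695*√(329 + 122))) = √(694878 + (-31 + 695*√451)) = √(694847 + 695*√451)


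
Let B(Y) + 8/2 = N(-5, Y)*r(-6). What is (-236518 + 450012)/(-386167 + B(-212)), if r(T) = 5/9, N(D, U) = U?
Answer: -1921446/3476599 ≈ -0.55268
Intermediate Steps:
r(T) = 5/9 (r(T) = 5*(⅑) = 5/9)
B(Y) = -4 + 5*Y/9 (B(Y) = -4 + Y*(5/9) = -4 + 5*Y/9)
(-236518 + 450012)/(-386167 + B(-212)) = (-236518 + 450012)/(-386167 + (-4 + (5/9)*(-212))) = 213494/(-386167 + (-4 - 1060/9)) = 213494/(-386167 - 1096/9) = 213494/(-3476599/9) = 213494*(-9/3476599) = -1921446/3476599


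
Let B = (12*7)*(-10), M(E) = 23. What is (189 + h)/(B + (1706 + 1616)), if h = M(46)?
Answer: 106/1241 ≈ 0.085415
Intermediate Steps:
B = -840 (B = 84*(-10) = -840)
h = 23
(189 + h)/(B + (1706 + 1616)) = (189 + 23)/(-840 + (1706 + 1616)) = 212/(-840 + 3322) = 212/2482 = 212*(1/2482) = 106/1241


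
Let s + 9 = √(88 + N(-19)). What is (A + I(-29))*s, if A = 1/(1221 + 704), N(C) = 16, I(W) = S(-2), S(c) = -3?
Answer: 51966/1925 - 11548*√26/1925 ≈ -3.5935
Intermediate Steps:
I(W) = -3
A = 1/1925 ≈ 0.00051948
s = -9 + 2*√26 (s = -9 + √(88 + 16) = -9 + √104 = -9 + 2*√26 ≈ 1.1980)
(A + I(-29))*s = (1/1925 - 3)*(-9 + 2*√26) = -5774*(-9 + 2*√26)/1925 = 51966/1925 - 11548*√26/1925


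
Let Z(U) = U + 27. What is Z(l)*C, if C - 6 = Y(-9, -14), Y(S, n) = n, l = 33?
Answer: -480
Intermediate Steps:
Z(U) = 27 + U
C = -8 (C = 6 - 14 = -8)
Z(l)*C = (27 + 33)*(-8) = 60*(-8) = -480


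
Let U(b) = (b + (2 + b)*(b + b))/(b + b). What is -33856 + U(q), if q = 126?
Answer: -67455/2 ≈ -33728.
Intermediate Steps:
U(b) = (b + 2*b*(2 + b))/(2*b) (U(b) = (b + (2 + b)*(2*b))/((2*b)) = (b + 2*b*(2 + b))*(1/(2*b)) = (b + 2*b*(2 + b))/(2*b))
-33856 + U(q) = -33856 + (5/2 + 126) = -33856 + 257/2 = -67455/2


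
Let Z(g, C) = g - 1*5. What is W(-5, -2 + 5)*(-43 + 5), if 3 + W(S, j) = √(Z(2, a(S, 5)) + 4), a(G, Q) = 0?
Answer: 76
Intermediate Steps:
Z(g, C) = -5 + g (Z(g, C) = g - 5 = -5 + g)
W(S, j) = -2 (W(S, j) = -3 + √((-5 + 2) + 4) = -3 + √(-3 + 4) = -3 + √1 = -3 + 1 = -2)
W(-5, -2 + 5)*(-43 + 5) = -2*(-43 + 5) = -2*(-38) = 76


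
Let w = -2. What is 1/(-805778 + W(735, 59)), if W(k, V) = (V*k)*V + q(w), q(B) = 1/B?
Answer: 2/3505513 ≈ 5.7053e-7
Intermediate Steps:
W(k, V) = -½ + k*V² (W(k, V) = (V*k)*V + 1/(-2) = k*V² - ½ = -½ + k*V²)
1/(-805778 + W(735, 59)) = 1/(-805778 + (-½ + 735*59²)) = 1/(-805778 + (-½ + 735*3481)) = 1/(-805778 + (-½ + 2558535)) = 1/(-805778 + 5117069/2) = 1/(3505513/2) = 2/3505513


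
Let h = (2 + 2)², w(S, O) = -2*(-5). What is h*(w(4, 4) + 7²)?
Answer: 944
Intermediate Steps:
w(S, O) = 10
h = 16 (h = 4² = 16)
h*(w(4, 4) + 7²) = 16*(10 + 7²) = 16*(10 + 49) = 16*59 = 944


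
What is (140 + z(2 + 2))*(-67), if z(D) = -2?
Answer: -9246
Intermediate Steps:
(140 + z(2 + 2))*(-67) = (140 - 2)*(-67) = 138*(-67) = -9246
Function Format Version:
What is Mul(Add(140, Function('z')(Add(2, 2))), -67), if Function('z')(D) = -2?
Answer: -9246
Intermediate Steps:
Mul(Add(140, Function('z')(Add(2, 2))), -67) = Mul(Add(140, -2), -67) = Mul(138, -67) = -9246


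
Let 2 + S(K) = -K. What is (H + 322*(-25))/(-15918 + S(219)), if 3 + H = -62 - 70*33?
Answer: 10425/16139 ≈ 0.64595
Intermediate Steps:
H = -2375 (H = -3 + (-62 - 70*33) = -3 + (-62 - 2310) = -3 - 2372 = -2375)
S(K) = -2 - K
(H + 322*(-25))/(-15918 + S(219)) = (-2375 + 322*(-25))/(-15918 + (-2 - 1*219)) = (-2375 - 8050)/(-15918 + (-2 - 219)) = -10425/(-15918 - 221) = -10425/(-16139) = -10425*(-1/16139) = 10425/16139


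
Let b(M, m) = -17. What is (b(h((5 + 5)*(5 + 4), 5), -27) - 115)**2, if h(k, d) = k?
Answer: 17424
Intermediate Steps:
(b(h((5 + 5)*(5 + 4), 5), -27) - 115)**2 = (-17 - 115)**2 = (-132)**2 = 17424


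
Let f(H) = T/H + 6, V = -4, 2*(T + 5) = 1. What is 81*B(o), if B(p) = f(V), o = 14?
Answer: 4617/8 ≈ 577.13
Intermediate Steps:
T = -9/2 (T = -5 + (½)*1 = -5 + ½ = -9/2 ≈ -4.5000)
f(H) = 6 - 9/(2*H) (f(H) = -9/(2*H) + 6 = 6 - 9/(2*H))
B(p) = 57/8 (B(p) = 6 - 9/2/(-4) = 6 - 9/2*(-¼) = 6 + 9/8 = 57/8)
81*B(o) = 81*(57/8) = 4617/8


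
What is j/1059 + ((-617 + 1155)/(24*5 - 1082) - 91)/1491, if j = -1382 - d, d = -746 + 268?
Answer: -231653648/253161363 ≈ -0.91504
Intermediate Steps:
d = -478
j = -904 (j = -1382 - 1*(-478) = -1382 + 478 = -904)
j/1059 + ((-617 + 1155)/(24*5 - 1082) - 91)/1491 = -904/1059 + ((-617 + 1155)/(24*5 - 1082) - 91)/1491 = -904*1/1059 + (538/(120 - 1082) - 91)*(1/1491) = -904/1059 + (538/(-962) - 91)*(1/1491) = -904/1059 + (538*(-1/962) - 91)*(1/1491) = -904/1059 + (-269/481 - 91)*(1/1491) = -904/1059 - 44040/481*1/1491 = -904/1059 - 14680/239057 = -231653648/253161363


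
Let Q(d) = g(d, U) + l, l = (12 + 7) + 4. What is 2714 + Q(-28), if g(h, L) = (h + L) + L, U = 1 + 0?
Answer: 2711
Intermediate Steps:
U = 1
g(h, L) = h + 2*L (g(h, L) = (L + h) + L = h + 2*L)
l = 23 (l = 19 + 4 = 23)
Q(d) = 25 + d (Q(d) = (d + 2*1) + 23 = (d + 2) + 23 = (2 + d) + 23 = 25 + d)
2714 + Q(-28) = 2714 + (25 - 28) = 2714 - 3 = 2711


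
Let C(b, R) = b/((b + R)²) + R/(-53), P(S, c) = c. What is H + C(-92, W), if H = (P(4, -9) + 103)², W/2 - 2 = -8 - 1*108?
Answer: 11994520381/1356800 ≈ 8840.3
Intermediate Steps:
W = -228 (W = 4 + 2*(-8 - 1*108) = 4 + 2*(-8 - 108) = 4 + 2*(-116) = 4 - 232 = -228)
C(b, R) = -R/53 + b/(R + b)² (C(b, R) = b/((R + b)²) + R*(-1/53) = b/(R + b)² - R/53 = -R/53 + b/(R + b)²)
H = 8836 (H = (-9 + 103)² = 94² = 8836)
H + C(-92, W) = 8836 + (-1/53*(-228) - 92/(-228 - 92)²) = 8836 + (228/53 - 92/(-320)²) = 8836 + (228/53 - 92*1/102400) = 8836 + (228/53 - 23/25600) = 8836 + 5835581/1356800 = 11994520381/1356800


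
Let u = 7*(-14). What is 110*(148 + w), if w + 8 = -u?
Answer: 26180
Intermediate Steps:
u = -98
w = 90 (w = -8 - 1*(-98) = -8 + 98 = 90)
110*(148 + w) = 110*(148 + 90) = 110*238 = 26180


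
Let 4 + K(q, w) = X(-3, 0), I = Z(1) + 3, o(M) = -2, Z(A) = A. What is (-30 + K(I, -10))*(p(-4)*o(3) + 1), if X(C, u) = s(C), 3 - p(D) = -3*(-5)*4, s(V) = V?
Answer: -4255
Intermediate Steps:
p(D) = -57 (p(D) = 3 - (-3*(-5))*4 = 3 - 15*4 = 3 - 1*60 = 3 - 60 = -57)
I = 4 (I = 1 + 3 = 4)
X(C, u) = C
K(q, w) = -7 (K(q, w) = -4 - 3 = -7)
(-30 + K(I, -10))*(p(-4)*o(3) + 1) = (-30 - 7)*(-57*(-2) + 1) = -37*(114 + 1) = -37*115 = -4255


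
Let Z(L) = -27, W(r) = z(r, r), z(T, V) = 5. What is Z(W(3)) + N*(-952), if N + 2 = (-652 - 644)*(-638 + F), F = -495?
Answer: -1397884459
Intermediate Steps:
W(r) = 5
N = 1468366 (N = -2 + (-652 - 644)*(-638 - 495) = -2 - 1296*(-1133) = -2 + 1468368 = 1468366)
Z(W(3)) + N*(-952) = -27 + 1468366*(-952) = -27 - 1397884432 = -1397884459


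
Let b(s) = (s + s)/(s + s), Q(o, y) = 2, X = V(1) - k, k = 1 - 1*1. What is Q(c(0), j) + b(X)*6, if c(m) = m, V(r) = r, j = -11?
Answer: 8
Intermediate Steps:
k = 0 (k = 1 - 1 = 0)
X = 1 (X = 1 - 1*0 = 1 + 0 = 1)
b(s) = 1 (b(s) = (2*s)/((2*s)) = (2*s)*(1/(2*s)) = 1)
Q(c(0), j) + b(X)*6 = 2 + 1*6 = 2 + 6 = 8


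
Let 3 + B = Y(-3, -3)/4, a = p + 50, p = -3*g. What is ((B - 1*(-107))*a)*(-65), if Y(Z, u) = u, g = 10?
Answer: -134225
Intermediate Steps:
p = -30 (p = -3*10 = -30)
a = 20 (a = -30 + 50 = 20)
B = -15/4 (B = -3 - 3/4 = -3 - 3*¼ = -3 - ¾ = -15/4 ≈ -3.7500)
((B - 1*(-107))*a)*(-65) = ((-15/4 - 1*(-107))*20)*(-65) = ((-15/4 + 107)*20)*(-65) = ((413/4)*20)*(-65) = 2065*(-65) = -134225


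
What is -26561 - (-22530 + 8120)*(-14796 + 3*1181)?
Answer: -162182291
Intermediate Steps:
-26561 - (-22530 + 8120)*(-14796 + 3*1181) = -26561 - (-14410)*(-14796 + 3543) = -26561 - (-14410)*(-11253) = -26561 - 1*162155730 = -26561 - 162155730 = -162182291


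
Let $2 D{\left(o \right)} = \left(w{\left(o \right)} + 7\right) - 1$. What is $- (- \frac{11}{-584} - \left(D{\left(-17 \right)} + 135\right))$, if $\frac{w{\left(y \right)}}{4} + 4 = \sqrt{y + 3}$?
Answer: $\frac{75909}{584} + 2 i \sqrt{14} \approx 129.98 + 7.4833 i$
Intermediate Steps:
$w{\left(y \right)} = -16 + 4 \sqrt{3 + y}$ ($w{\left(y \right)} = -16 + 4 \sqrt{y + 3} = -16 + 4 \sqrt{3 + y}$)
$D{\left(o \right)} = -5 + 2 \sqrt{3 + o}$ ($D{\left(o \right)} = \frac{\left(\left(-16 + 4 \sqrt{3 + o}\right) + 7\right) - 1}{2} = \frac{\left(-9 + 4 \sqrt{3 + o}\right) - 1}{2} = \frac{-10 + 4 \sqrt{3 + o}}{2} = -5 + 2 \sqrt{3 + o}$)
$- (- \frac{11}{-584} - \left(D{\left(-17 \right)} + 135\right)) = - (- \frac{11}{-584} - \left(\left(-5 + 2 \sqrt{3 - 17}\right) + 135\right)) = - (\left(-11\right) \left(- \frac{1}{584}\right) - \left(\left(-5 + 2 \sqrt{-14}\right) + 135\right)) = - (\frac{11}{584} - \left(\left(-5 + 2 i \sqrt{14}\right) + 135\right)) = - (\frac{11}{584} - \left(130 + 2 i \sqrt{14}\right)) = - (- \frac{75909}{584} - 2 i \sqrt{14}) = \frac{75909}{584} + 2 i \sqrt{14}$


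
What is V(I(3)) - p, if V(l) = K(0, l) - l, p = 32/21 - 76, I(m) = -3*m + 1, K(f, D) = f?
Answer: 1732/21 ≈ 82.476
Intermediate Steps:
I(m) = 1 - 3*m
p = -1564/21 (p = 32*(1/21) - 76 = 32/21 - 76 = -1564/21 ≈ -74.476)
V(l) = -l (V(l) = 0 - l = -l)
V(I(3)) - p = -(1 - 3*3) - 1*(-1564/21) = -(1 - 9) + 1564/21 = -1*(-8) + 1564/21 = 8 + 1564/21 = 1732/21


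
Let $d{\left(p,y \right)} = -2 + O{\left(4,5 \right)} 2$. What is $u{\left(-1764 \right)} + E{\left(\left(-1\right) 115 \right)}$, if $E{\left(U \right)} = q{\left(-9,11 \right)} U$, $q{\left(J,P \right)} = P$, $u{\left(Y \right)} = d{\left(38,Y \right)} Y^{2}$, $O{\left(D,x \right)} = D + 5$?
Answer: $49785871$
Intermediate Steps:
$O{\left(D,x \right)} = 5 + D$
$d{\left(p,y \right)} = 16$ ($d{\left(p,y \right)} = -2 + \left(5 + 4\right) 2 = -2 + 9 \cdot 2 = -2 + 18 = 16$)
$u{\left(Y \right)} = 16 Y^{2}$
$E{\left(U \right)} = 11 U$
$u{\left(-1764 \right)} + E{\left(\left(-1\right) 115 \right)} = 16 \left(-1764\right)^{2} + 11 \left(\left(-1\right) 115\right) = 16 \cdot 3111696 + 11 \left(-115\right) = 49787136 - 1265 = 49785871$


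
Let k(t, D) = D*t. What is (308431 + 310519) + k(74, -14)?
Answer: 617914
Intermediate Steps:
(308431 + 310519) + k(74, -14) = (308431 + 310519) - 14*74 = 618950 - 1036 = 617914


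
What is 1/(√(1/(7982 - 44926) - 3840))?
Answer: -4*I*√327566194949/141864961 ≈ -0.016137*I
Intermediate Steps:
1/(√(1/(7982 - 44926) - 3840)) = 1/(√(1/(-36944) - 3840)) = 1/(√(-1/36944 - 3840)) = 1/(√(-141864961/36944)) = 1/(I*√327566194949/9236) = -4*I*√327566194949/141864961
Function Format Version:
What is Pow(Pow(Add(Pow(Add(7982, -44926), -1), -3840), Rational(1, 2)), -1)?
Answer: Mul(Rational(-4, 141864961), I, Pow(327566194949, Rational(1, 2))) ≈ Mul(-0.016137, I)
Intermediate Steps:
Pow(Pow(Add(Pow(Add(7982, -44926), -1), -3840), Rational(1, 2)), -1) = Pow(Pow(Add(Pow(-36944, -1), -3840), Rational(1, 2)), -1) = Pow(Pow(Add(Rational(-1, 36944), -3840), Rational(1, 2)), -1) = Pow(Pow(Rational(-141864961, 36944), Rational(1, 2)), -1) = Pow(Mul(Rational(1, 9236), I, Pow(327566194949, Rational(1, 2))), -1) = Mul(Rational(-4, 141864961), I, Pow(327566194949, Rational(1, 2)))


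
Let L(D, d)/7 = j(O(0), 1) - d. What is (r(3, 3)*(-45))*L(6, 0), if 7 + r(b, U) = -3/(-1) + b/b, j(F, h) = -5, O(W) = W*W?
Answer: -4725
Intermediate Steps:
O(W) = W²
L(D, d) = -35 - 7*d (L(D, d) = 7*(-5 - d) = -35 - 7*d)
r(b, U) = -3 (r(b, U) = -7 + (-3/(-1) + b/b) = -7 + (-3*(-1) + 1) = -7 + (3 + 1) = -7 + 4 = -3)
(r(3, 3)*(-45))*L(6, 0) = (-3*(-45))*(-35 - 7*0) = 135*(-35 + 0) = 135*(-35) = -4725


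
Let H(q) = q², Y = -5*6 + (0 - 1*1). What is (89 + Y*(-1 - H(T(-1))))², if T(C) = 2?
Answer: 59536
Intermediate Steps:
Y = -31 (Y = -30 + (0 - 1) = -30 - 1 = -31)
(89 + Y*(-1 - H(T(-1))))² = (89 - 31*(-1 - 1*2²))² = (89 - 31*(-1 - 1*4))² = (89 - 31*(-1 - 4))² = (89 - 31*(-5))² = (89 + 155)² = 244² = 59536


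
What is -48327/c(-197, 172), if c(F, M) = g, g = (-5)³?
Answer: 48327/125 ≈ 386.62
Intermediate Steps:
g = -125
c(F, M) = -125
-48327/c(-197, 172) = -48327/(-125) = -48327*(-1/125) = 48327/125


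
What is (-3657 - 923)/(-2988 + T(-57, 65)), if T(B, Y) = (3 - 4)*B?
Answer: 4580/2931 ≈ 1.5626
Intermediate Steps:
T(B, Y) = -B
(-3657 - 923)/(-2988 + T(-57, 65)) = (-3657 - 923)/(-2988 - 1*(-57)) = -4580/(-2988 + 57) = -4580/(-2931) = -4580*(-1/2931) = 4580/2931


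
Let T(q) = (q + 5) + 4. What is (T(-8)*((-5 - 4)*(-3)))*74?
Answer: 1998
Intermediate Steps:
T(q) = 9 + q (T(q) = (5 + q) + 4 = 9 + q)
(T(-8)*((-5 - 4)*(-3)))*74 = ((9 - 8)*((-5 - 4)*(-3)))*74 = (1*(-9*(-3)))*74 = (1*27)*74 = 27*74 = 1998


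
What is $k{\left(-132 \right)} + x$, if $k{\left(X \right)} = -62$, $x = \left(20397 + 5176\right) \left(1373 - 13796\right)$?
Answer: $-317693441$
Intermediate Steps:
$x = -317693379$ ($x = 25573 \left(-12423\right) = -317693379$)
$k{\left(-132 \right)} + x = -62 - 317693379 = -317693441$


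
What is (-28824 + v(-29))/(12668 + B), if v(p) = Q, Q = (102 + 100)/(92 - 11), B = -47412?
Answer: 1167271/1407132 ≈ 0.82954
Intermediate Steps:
Q = 202/81 ≈ 2.4938
v(p) = 202/81
(-28824 + v(-29))/(12668 + B) = (-28824 + 202/81)/(12668 - 47412) = -2334542/81/(-34744) = -2334542/81*(-1/34744) = 1167271/1407132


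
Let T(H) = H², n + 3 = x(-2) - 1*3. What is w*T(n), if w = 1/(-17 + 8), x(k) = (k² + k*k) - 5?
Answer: -1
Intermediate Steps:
x(k) = -5 + 2*k² (x(k) = (k² + k²) - 5 = 2*k² - 5 = -5 + 2*k²)
w = -⅑ (w = 1/(-9) = -⅑ ≈ -0.11111)
n = -3 (n = -3 + ((-5 + 2*(-2)²) - 1*3) = -3 + ((-5 + 2*4) - 3) = -3 + ((-5 + 8) - 3) = -3 + (3 - 3) = -3 + 0 = -3)
w*T(n) = -⅑*(-3)² = -⅑*9 = -1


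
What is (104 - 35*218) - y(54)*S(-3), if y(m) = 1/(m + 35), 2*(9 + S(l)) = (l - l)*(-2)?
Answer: -669805/89 ≈ -7525.9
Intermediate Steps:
S(l) = -9 (S(l) = -9 + ((l - l)*(-2))/2 = -9 + (0*(-2))/2 = -9 + (1/2)*0 = -9 + 0 = -9)
y(m) = 1/(35 + m)
(104 - 35*218) - y(54)*S(-3) = (104 - 35*218) - (-9)/(35 + 54) = (104 - 7630) - (-9)/89 = -7526 - (-9)/89 = -7526 - 1*(-9/89) = -7526 + 9/89 = -669805/89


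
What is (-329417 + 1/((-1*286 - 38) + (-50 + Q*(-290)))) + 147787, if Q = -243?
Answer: -12731536479/70096 ≈ -1.8163e+5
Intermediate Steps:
(-329417 + 1/((-1*286 - 38) + (-50 + Q*(-290)))) + 147787 = (-329417 + 1/((-1*286 - 38) + (-50 - 243*(-290)))) + 147787 = (-329417 + 1/((-286 - 38) + (-50 + 70470))) + 147787 = (-329417 + 1/(-324 + 70420)) + 147787 = (-329417 + 1/70096) + 147787 = -23090814031/70096 + 147787 = -12731536479/70096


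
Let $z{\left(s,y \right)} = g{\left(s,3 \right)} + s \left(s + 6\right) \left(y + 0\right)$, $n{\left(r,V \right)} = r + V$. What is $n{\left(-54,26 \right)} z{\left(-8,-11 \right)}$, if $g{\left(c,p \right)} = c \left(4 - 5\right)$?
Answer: $4704$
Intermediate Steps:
$g{\left(c,p \right)} = - c$ ($g{\left(c,p \right)} = c \left(-1\right) = - c$)
$n{\left(r,V \right)} = V + r$
$z{\left(s,y \right)} = - s + s y \left(6 + s\right)$ ($z{\left(s,y \right)} = - s + s \left(s + 6\right) \left(y + 0\right) = - s + s \left(6 + s\right) y = - s + s y \left(6 + s\right)$)
$n{\left(-54,26 \right)} z{\left(-8,-11 \right)} = \left(26 - 54\right) \left(- 8 \left(-1 + 6 \left(-11\right) - -88\right)\right) = - 28 \left(- 8 \left(-1 - 66 + 88\right)\right) = - 28 \left(\left(-8\right) 21\right) = \left(-28\right) \left(-168\right) = 4704$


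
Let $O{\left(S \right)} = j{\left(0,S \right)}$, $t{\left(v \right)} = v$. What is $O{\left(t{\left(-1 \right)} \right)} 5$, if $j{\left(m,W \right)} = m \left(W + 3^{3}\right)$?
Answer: $0$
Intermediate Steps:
$j{\left(m,W \right)} = m \left(27 + W\right)$ ($j{\left(m,W \right)} = m \left(W + 27\right) = m \left(27 + W\right)$)
$O{\left(S \right)} = 0$ ($O{\left(S \right)} = 0 \left(27 + S\right) = 0$)
$O{\left(t{\left(-1 \right)} \right)} 5 = 0 \cdot 5 = 0$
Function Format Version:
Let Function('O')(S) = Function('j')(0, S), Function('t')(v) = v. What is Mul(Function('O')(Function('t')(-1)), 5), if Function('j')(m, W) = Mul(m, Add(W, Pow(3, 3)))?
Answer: 0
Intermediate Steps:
Function('j')(m, W) = Mul(m, Add(27, W)) (Function('j')(m, W) = Mul(m, Add(W, 27)) = Mul(m, Add(27, W)))
Function('O')(S) = 0 (Function('O')(S) = Mul(0, Add(27, S)) = 0)
Mul(Function('O')(Function('t')(-1)), 5) = Mul(0, 5) = 0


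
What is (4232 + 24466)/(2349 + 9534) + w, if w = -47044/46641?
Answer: 259826522/184745001 ≈ 1.4064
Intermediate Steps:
w = -47044/46641 (w = -47044*1/46641 = -47044/46641 ≈ -1.0086)
(4232 + 24466)/(2349 + 9534) + w = (4232 + 24466)/(2349 + 9534) - 47044/46641 = 28698/11883 - 47044/46641 = 28698*(1/11883) - 47044/46641 = 9566/3961 - 47044/46641 = 259826522/184745001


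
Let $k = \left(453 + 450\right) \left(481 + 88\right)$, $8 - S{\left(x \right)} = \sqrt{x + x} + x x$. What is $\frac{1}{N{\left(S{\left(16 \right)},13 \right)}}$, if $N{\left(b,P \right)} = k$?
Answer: $\frac{1}{513807} \approx 1.9463 \cdot 10^{-6}$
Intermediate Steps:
$S{\left(x \right)} = 8 - x^{2} - \sqrt{2} \sqrt{x}$ ($S{\left(x \right)} = 8 - \left(\sqrt{x + x} + x x\right) = 8 - \left(\sqrt{2 x} + x^{2}\right) = 8 - \left(\sqrt{2} \sqrt{x} + x^{2}\right) = 8 - \left(x^{2} + \sqrt{2} \sqrt{x}\right) = 8 - x^{2} - \sqrt{2} \sqrt{x}$)
$k = 513807$ ($k = 903 \cdot 569 = 513807$)
$N{\left(b,P \right)} = 513807$
$\frac{1}{N{\left(S{\left(16 \right)},13 \right)}} = \frac{1}{513807}$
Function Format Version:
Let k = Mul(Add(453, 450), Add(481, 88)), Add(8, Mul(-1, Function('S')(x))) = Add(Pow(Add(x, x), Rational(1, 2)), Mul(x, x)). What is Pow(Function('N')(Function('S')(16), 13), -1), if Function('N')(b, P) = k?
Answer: Rational(1, 513807) ≈ 1.9463e-6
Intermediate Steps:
Function('S')(x) = Add(8, Mul(-1, Pow(x, 2)), Mul(-1, Pow(2, Rational(1, 2)), Pow(x, Rational(1, 2)))) (Function('S')(x) = Add(8, Mul(-1, Add(Pow(Add(x, x), Rational(1, 2)), Mul(x, x)))) = Add(8, Mul(-1, Add(Pow(Mul(2, x), Rational(1, 2)), Pow(x, 2)))) = Add(8, Mul(-1, Add(Mul(Pow(2, Rational(1, 2)), Pow(x, Rational(1, 2))), Pow(x, 2)))) = Add(8, Mul(-1, Add(Pow(x, 2), Mul(Pow(2, Rational(1, 2)), Pow(x, Rational(1, 2)))))) = Add(8, Add(Mul(-1, Pow(x, 2)), Mul(-1, Pow(2, Rational(1, 2)), Pow(x, Rational(1, 2))))) = Add(8, Mul(-1, Pow(x, 2)), Mul(-1, Pow(2, Rational(1, 2)), Pow(x, Rational(1, 2)))))
k = 513807 (k = Mul(903, 569) = 513807)
Function('N')(b, P) = 513807
Pow(Function('N')(Function('S')(16), 13), -1) = Pow(513807, -1) = Rational(1, 513807)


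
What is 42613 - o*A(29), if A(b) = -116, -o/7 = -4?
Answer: 45861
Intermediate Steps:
o = 28 (o = -7*(-4) = 28)
42613 - o*A(29) = 42613 - 28*(-116) = 42613 - 1*(-3248) = 42613 + 3248 = 45861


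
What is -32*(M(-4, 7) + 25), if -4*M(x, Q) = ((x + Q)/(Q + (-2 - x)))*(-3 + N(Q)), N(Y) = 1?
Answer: -2416/3 ≈ -805.33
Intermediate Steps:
M(x, Q) = (Q + x)/(2*(-2 + Q - x)) (M(x, Q) = -(x + Q)/(Q + (-2 - x))*(-3 + 1)/4 = -(Q + x)/(-2 + Q - x)*(-2)/4 = -(-1)*(Q + x)/(2*(-2 + Q - x)) = (Q + x)/(2*(-2 + Q - x)))
-32*(M(-4, 7) + 25) = -32*((-1*7 - 1*(-4))/(2*(2 - 4 - 1*7)) + 25) = -32*((-7 + 4)/(2*(2 - 4 - 7)) + 25) = -32*((½)*(-3)/(-9) + 25) = -32*((½)*(-⅑)*(-3) + 25) = -32*(⅙ + 25) = -32*151/6 = -2416/3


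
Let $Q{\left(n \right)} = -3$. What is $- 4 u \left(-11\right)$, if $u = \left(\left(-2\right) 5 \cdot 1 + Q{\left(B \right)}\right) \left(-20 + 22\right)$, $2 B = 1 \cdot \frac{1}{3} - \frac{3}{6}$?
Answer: $-1144$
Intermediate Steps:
$B = - \frac{1}{12}$ ($B = \frac{1 \cdot \frac{1}{3} - \frac{3}{6}}{2} = \frac{1 \cdot \frac{1}{3} - \frac{1}{2}}{2} = \frac{\frac{1}{3} - \frac{1}{2}}{2} = \frac{1}{2} \left(- \frac{1}{6}\right) = - \frac{1}{12} \approx -0.083333$)
$u = -26$ ($u = \left(\left(-2\right) 5 \cdot 1 - 3\right) \left(-20 + 22\right) = \left(\left(-10\right) 1 - 3\right) 2 = \left(-10 - 3\right) 2 = \left(-13\right) 2 = -26$)
$- 4 u \left(-11\right) = \left(-4\right) \left(-26\right) \left(-11\right) = 104 \left(-11\right) = -1144$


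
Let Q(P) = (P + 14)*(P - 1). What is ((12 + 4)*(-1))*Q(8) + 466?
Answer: -1998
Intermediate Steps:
Q(P) = (-1 + P)*(14 + P) (Q(P) = (14 + P)*(-1 + P) = (-1 + P)*(14 + P))
((12 + 4)*(-1))*Q(8) + 466 = ((12 + 4)*(-1))*(-14 + 8**2 + 13*8) + 466 = (16*(-1))*(-14 + 64 + 104) + 466 = -16*154 + 466 = -2464 + 466 = -1998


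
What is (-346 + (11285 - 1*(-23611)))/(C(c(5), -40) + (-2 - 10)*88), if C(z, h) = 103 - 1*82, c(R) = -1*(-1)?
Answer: -6910/207 ≈ -33.382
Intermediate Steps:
c(R) = 1
C(z, h) = 21 (C(z, h) = 103 - 82 = 21)
(-346 + (11285 - 1*(-23611)))/(C(c(5), -40) + (-2 - 10)*88) = (-346 + (11285 - 1*(-23611)))/(21 + (-2 - 10)*88) = (-346 + (11285 + 23611))/(21 - 12*88) = (-346 + 34896)/(21 - 1056) = 34550/(-1035) = 34550*(-1/1035) = -6910/207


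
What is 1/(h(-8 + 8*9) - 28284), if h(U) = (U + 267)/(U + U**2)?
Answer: -4160/117661109 ≈ -3.5356e-5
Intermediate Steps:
h(U) = (267 + U)/(U + U**2)
1/(h(-8 + 8*9) - 28284) = 1/((267 + (-8 + 8*9))/((-8 + 8*9)*(1 + (-8 + 8*9))) - 28284) = 1/((267 + (-8 + 72))/((-8 + 72)*(1 + (-8 + 72))) - 28284) = 1/((267 + 64)/(64*(1 + 64)) - 28284) = 1/((1/64)*331/65 - 28284) = 1/((1/64)*(1/65)*331 - 28284) = 1/(331/4160 - 28284) = 1/(-117661109/4160) = -4160/117661109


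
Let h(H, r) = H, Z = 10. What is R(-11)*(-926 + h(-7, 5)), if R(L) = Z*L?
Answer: 102630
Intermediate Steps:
R(L) = 10*L
R(-11)*(-926 + h(-7, 5)) = (10*(-11))*(-926 - 7) = -110*(-933) = 102630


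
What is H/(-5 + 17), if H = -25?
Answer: -25/12 ≈ -2.0833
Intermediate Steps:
H/(-5 + 17) = -25/(-5 + 17) = -25/12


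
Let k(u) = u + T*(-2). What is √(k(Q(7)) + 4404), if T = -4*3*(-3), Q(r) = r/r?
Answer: √4333 ≈ 65.826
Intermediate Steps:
Q(r) = 1
T = 36 (T = -12*(-3) = 36)
k(u) = -72 + u (k(u) = u + 36*(-2) = u - 72 = -72 + u)
√(k(Q(7)) + 4404) = √((-72 + 1) + 4404) = √(-71 + 4404) = √4333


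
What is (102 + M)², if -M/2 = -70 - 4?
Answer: 62500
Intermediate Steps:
M = 148 (M = -2*(-70 - 4) = -2*(-74) = 148)
(102 + M)² = (102 + 148)² = 250² = 62500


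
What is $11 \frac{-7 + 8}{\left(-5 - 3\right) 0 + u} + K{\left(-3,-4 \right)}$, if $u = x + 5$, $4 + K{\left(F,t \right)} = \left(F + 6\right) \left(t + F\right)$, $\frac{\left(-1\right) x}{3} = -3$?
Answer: $- \frac{339}{14} \approx -24.214$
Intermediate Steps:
$x = 9$ ($x = \left(-3\right) \left(-3\right) = 9$)
$K{\left(F,t \right)} = -4 + \left(6 + F\right) \left(F + t\right)$ ($K{\left(F,t \right)} = -4 + \left(F + 6\right) \left(t + F\right) = -4 + \left(6 + F\right) \left(F + t\right)$)
$u = 14$ ($u = 9 + 5 = 14$)
$11 \frac{-7 + 8}{\left(-5 - 3\right) 0 + u} + K{\left(-3,-4 \right)} = 11 \frac{-7 + 8}{\left(-5 - 3\right) 0 + 14} + \left(-4 + \left(-3\right)^{2} + 6 \left(-3\right) + 6 \left(-4\right) - -12\right) = 11 \cdot 1 \frac{1}{\left(-8\right) 0 + 14} - 25 = 11 \cdot 1 \frac{1}{0 + 14} - 25 = 11 \cdot 1 \cdot \frac{1}{14} - 25 = 11 \cdot \frac{1}{14} - 25 = \frac{11}{14} - 25 = - \frac{339}{14}$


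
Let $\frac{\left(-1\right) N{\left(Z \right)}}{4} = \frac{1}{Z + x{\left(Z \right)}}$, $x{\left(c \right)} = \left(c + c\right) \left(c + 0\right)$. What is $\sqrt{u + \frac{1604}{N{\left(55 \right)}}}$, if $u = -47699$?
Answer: $34 i \sqrt{2159} \approx 1579.8 i$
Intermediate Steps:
$x{\left(c \right)} = 2 c^{2}$ ($x{\left(c \right)} = 2 c c = 2 c^{2}$)
$N{\left(Z \right)} = - \frac{4}{Z + 2 Z^{2}}$
$\sqrt{u + \frac{1604}{N{\left(55 \right)}}} = \sqrt{-47699 + \frac{1604}{\left(-4\right) \frac{1}{55} \frac{1}{1 + 2 \cdot 55}}} = \sqrt{-47699 + \frac{1604}{\left(-4\right) \frac{1}{55} \frac{1}{1 + 110}}} = \sqrt{-47699 + \frac{1604}{\left(-4\right) \frac{1}{55} \cdot \frac{1}{111}}} = \sqrt{-47699 + \frac{1604}{- \frac{4}{6105}}} = \sqrt{-47699 + 1604 \left(- \frac{6105}{4}\right)} = \sqrt{-47699 - 2448105} = \sqrt{-2495804} = 34 i \sqrt{2159}$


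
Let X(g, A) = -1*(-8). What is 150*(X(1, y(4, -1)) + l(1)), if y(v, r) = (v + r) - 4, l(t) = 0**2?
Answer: 1200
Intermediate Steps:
l(t) = 0
y(v, r) = -4 + r + v (y(v, r) = (r + v) - 4 = -4 + r + v)
X(g, A) = 8
150*(X(1, y(4, -1)) + l(1)) = 150*(8 + 0) = 150*8 = 1200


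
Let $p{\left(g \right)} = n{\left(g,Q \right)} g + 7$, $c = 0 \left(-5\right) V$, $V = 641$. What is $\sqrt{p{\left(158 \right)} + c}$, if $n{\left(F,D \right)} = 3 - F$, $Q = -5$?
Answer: $i \sqrt{24483} \approx 156.47 i$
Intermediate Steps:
$c = 0$ ($c = 0 \left(-5\right) 641 = 0 \cdot 641 = 0$)
$p{\left(g \right)} = 7 + g \left(3 - g\right)$ ($p{\left(g \right)} = \left(3 - g\right) g + 7 = g \left(3 - g\right) + 7 = 7 + g \left(3 - g\right)$)
$\sqrt{p{\left(158 \right)} + c} = \sqrt{\left(7 - 158 \left(-3 + 158\right)\right) + 0} = \sqrt{\left(7 - 158 \cdot 155\right) + 0} = \sqrt{\left(7 - 24490\right) + 0} = \sqrt{-24483 + 0} = \sqrt{-24483} = i \sqrt{24483}$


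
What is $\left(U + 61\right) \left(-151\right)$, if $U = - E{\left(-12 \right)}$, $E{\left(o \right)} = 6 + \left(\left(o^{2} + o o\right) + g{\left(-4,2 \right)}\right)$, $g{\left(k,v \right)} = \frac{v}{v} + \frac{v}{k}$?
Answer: $\frac{70517}{2} \approx 35259.0$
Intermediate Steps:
$g{\left(k,v \right)} = 1 + \frac{v}{k}$
$E{\left(o \right)} = \frac{13}{2} + 2 o^{2}$ ($E{\left(o \right)} = 6 + \left(\left(o^{2} + o o\right) + \frac{-4 + 2}{-4}\right) = 6 + \left(\left(o^{2} + o^{2}\right) - - \frac{1}{2}\right) = 6 + \left(2 o^{2} + \frac{1}{2}\right) = 6 + \left(\frac{1}{2} + 2 o^{2}\right) = \frac{13}{2} + 2 o^{2}$)
$U = - \frac{589}{2}$ ($U = - (\frac{13}{2} + 2 \left(-12\right)^{2}) = - (\frac{13}{2} + 2 \cdot 144) = - (\frac{13}{2} + 288) = \left(-1\right) \frac{589}{2} = - \frac{589}{2} \approx -294.5$)
$\left(U + 61\right) \left(-151\right) = \left(- \frac{589}{2} + 61\right) \left(-151\right) = \left(- \frac{467}{2}\right) \left(-151\right) = \frac{70517}{2}$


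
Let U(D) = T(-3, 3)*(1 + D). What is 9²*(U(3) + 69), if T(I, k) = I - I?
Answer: 5589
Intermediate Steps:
T(I, k) = 0
U(D) = 0 (U(D) = 0*(1 + D) = 0)
9²*(U(3) + 69) = 9²*(0 + 69) = 81*69 = 5589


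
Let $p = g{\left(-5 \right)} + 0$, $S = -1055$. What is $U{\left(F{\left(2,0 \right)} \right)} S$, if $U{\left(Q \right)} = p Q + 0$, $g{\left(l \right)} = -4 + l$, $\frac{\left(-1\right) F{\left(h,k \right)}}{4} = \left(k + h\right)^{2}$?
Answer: $-151920$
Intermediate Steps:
$F{\left(h,k \right)} = - 4 \left(h + k\right)^{2}$ ($F{\left(h,k \right)} = - 4 \left(k + h\right)^{2} = - 4 \left(h + k\right)^{2}$)
$p = -9$ ($p = \left(-4 - 5\right) + 0 = -9 + 0 = -9$)
$U{\left(Q \right)} = - 9 Q$ ($U{\left(Q \right)} = - 9 Q + 0 = - 9 Q$)
$U{\left(F{\left(2,0 \right)} \right)} S = - 9 \left(- 4 \left(2 + 0\right)^{2}\right) \left(-1055\right) = - 9 \left(- 4 \cdot 2^{2}\right) \left(-1055\right) = - 9 \left(\left(-4\right) 4\right) \left(-1055\right) = \left(-9\right) \left(-16\right) \left(-1055\right) = 144 \left(-1055\right) = -151920$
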